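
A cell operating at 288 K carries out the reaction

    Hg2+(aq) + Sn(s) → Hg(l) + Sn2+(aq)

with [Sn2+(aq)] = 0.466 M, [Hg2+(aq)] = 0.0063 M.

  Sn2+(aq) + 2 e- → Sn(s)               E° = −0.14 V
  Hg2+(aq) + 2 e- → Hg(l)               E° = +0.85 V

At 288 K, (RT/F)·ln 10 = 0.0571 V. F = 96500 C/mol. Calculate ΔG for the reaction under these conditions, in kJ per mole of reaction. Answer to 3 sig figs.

E°cell = +0.85 − (−0.14) = +0.99 V; the balanced reaction transfers n = 2 electrons.
Q = [Sn2+(aq)] / [Hg2+(aq)] = 74, so log Q = 1.869 and E = +0.99 − (0.0571/2)(1.869) = +0.9366 V.
ΔG = −nFE = −(2)(96500)(+0.9366) J/mol = −181 kJ/mol.

−181 kJ/mol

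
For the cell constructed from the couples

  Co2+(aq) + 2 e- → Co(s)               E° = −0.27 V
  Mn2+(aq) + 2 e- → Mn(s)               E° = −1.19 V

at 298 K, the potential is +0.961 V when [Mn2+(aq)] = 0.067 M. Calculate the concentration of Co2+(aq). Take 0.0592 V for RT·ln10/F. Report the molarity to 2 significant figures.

With Co²⁺/Co at the cathode and Mn²⁺/Mn at the anode, E°cell = −0.27 − (−1.19) = +0.92 V (n = 2).
Since E = E° − (0.0592/n)·log Q, log Q = n(E° − E)/0.0592 = −1.385.
The balanced reaction is Co2+(aq) + Mn(s) → Co(s) + Mn2+(aq), so Q = [Mn2+(aq)] / [Co2+(aq)].
Substituting the known concentrations and solving, log [Co2+(aq)] = 0.211 and [Co2+(aq)] = 1.6 M.

1.6 M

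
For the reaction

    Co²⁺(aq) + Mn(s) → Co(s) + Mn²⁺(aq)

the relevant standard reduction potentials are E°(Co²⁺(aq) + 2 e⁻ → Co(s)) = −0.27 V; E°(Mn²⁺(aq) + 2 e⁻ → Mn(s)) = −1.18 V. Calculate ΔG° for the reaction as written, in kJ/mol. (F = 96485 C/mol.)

In the reaction as written Co²⁺(aq) is reduced, so the Co²⁺/Co couple is the cathode and Mn²⁺/Mn is the anode.
E°cell = −0.27 − (−1.18) = +0.91 V; balancing electrons gives n = 2.
ΔG° = −nFE°cell = −(2)(96485)(+0.91) J/mol = −176 kJ/mol.

−176 kJ/mol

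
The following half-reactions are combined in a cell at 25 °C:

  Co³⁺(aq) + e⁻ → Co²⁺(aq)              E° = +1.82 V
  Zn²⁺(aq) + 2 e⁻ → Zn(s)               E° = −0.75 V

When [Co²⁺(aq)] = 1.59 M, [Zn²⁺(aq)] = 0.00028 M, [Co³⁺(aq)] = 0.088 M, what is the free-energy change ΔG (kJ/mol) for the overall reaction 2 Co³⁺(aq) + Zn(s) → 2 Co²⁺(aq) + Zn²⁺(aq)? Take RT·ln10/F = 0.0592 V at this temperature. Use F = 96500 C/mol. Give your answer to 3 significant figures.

−502 kJ/mol

E°cell = +1.82 − (−0.75) = +2.57 V; the balanced reaction transfers n = 2 electrons.
Q = ([Co²⁺(aq)]^2·[Zn²⁺(aq)]) / [Co³⁺(aq)]^2 = 0.0914, so log Q = −1.039 and E = +2.57 − (0.0592/2)(−1.039) = +2.6008 V.
ΔG = −nFE = −(2)(96500)(+2.6008) J/mol = −502 kJ/mol.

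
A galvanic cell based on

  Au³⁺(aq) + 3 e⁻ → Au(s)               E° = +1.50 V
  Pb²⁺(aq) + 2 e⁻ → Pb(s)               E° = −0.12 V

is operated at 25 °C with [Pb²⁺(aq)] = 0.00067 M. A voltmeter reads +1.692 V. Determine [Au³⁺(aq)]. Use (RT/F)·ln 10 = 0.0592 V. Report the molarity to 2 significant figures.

Au³⁺/Au is the cathode (higher E°); E°cell = +1.50 − (−0.12) = +1.62 V with n = 6.
From the Nernst equation, log Q = n(E° − E)/0.0592 = 6·(+1.62 − (+1.692))/0.0592 = −7.297.
Balancing electrons gives 2 Au³⁺(aq) + 3 Pb(s) → 2 Au(s) + 3 Pb²⁺(aq); thus Q = [Pb²⁺(aq)]^3 / [Au³⁺(aq)]^2.
Solving for the unknown gives log [Au³⁺(aq)] = −1.112, so [Au³⁺(aq)] ≈ 0.077 M.

0.077 M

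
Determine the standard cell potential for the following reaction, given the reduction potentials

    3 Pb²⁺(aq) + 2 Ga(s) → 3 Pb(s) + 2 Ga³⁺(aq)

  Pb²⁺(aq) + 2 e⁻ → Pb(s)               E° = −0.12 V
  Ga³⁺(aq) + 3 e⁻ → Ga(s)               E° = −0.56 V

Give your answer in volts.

+0.44 V

Pb²⁺(aq) gains electrons, so the Pb²⁺/Pb couple is the cathode; the Ga³⁺/Ga couple is the anode.
E°cell = E°(cathode) − E°(anode) = −0.12 − (−0.56) = +0.44 V.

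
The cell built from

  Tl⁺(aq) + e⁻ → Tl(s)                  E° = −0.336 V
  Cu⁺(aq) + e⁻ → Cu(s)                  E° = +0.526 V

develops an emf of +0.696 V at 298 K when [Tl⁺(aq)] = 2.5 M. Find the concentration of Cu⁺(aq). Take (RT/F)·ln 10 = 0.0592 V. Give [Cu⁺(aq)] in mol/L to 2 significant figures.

0.0039 M

The Cu⁺/Cu couple has the larger reduction potential, so it is the cathode: E°cell = +0.526 − (−0.336) = +0.862 V and n = 1.
From the Nernst equation, log Q = n(E° − E)/0.0592 = 1·(+0.862 − (+0.696))/0.0592 = 2.804.
The balanced reaction is Cu⁺(aq) + Tl(s) → Cu(s) + Tl⁺(aq), so Q = [Tl⁺(aq)] / [Cu⁺(aq)].
Solving for the unknown gives log [Cu⁺(aq)] = −2.406, so [Cu⁺(aq)] ≈ 0.0039 M.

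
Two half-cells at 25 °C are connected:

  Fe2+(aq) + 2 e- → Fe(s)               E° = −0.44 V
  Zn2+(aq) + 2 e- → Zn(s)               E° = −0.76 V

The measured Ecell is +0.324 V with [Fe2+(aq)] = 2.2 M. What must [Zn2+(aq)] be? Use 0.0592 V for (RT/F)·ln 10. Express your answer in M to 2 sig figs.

1.6 M

With Fe²⁺/Fe at the cathode and Zn²⁺/Zn at the anode, E°cell = −0.44 − (−0.76) = +0.32 V (n = 2).
Since E = E° − (0.0592/n)·log Q, log Q = n(E° − E)/0.0592 = −0.135.
Balancing electrons gives Fe2+(aq) + Zn(s) → Fe(s) + Zn2+(aq); thus Q = [Zn2+(aq)] / [Fe2+(aq)].
Solving for the unknown gives log [Zn2+(aq)] = 0.207, so [Zn2+(aq)] ≈ 1.6 M.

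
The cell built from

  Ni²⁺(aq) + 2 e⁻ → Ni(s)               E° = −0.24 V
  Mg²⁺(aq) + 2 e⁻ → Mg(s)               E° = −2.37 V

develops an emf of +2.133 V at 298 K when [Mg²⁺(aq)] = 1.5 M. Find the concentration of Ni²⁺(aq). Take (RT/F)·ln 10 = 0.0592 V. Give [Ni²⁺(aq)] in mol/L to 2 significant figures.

1.9 M

The Ni²⁺/Ni couple has the larger reduction potential, so it is the cathode: E°cell = −0.24 − (−2.37) = +2.13 V and n = 2.
Rearranging E = E° − (0.0592/n)·log Q gives log Q = 2(+2.13 − (+2.133))/0.0592 = −0.101.
Balancing electrons gives Ni²⁺(aq) + Mg(s) → Ni(s) + Mg²⁺(aq); thus Q = [Mg²⁺(aq)] / [Ni²⁺(aq)].
Isolating [Ni²⁺(aq)] in Q = 10^{−0.101} yields log [Ni²⁺(aq)] = 0.277, i.e. 1.9 M.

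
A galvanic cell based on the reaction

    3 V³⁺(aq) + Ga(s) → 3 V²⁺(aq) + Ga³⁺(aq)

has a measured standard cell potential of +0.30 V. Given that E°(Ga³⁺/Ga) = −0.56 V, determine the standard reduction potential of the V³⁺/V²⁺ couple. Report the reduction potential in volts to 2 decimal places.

In the reaction as written the V³⁺/V²⁺ couple is reduced (cathode) and Ga³⁺/Ga is oxidized (anode), so E°cell = E°(V³⁺/V²⁺) − E°(Ga³⁺/Ga).
E°(V³⁺/V²⁺) = E°cell + E°(anode) = +0.30 + (−0.56) = −0.26 V.

−0.26 V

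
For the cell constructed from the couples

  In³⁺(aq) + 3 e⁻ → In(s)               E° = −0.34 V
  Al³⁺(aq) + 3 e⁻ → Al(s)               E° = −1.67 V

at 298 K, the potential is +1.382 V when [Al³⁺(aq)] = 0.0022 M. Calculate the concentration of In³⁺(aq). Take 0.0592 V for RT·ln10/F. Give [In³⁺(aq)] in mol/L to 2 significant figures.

With In³⁺/In at the cathode and Al³⁺/Al at the anode, E°cell = −0.34 − (−1.67) = +1.33 V (n = 3).
Rearranging E = E° − (0.0592/n)·log Q gives log Q = 3(+1.33 − (+1.382))/0.0592 = −2.635.
Balancing electrons gives In³⁺(aq) + Al(s) → In(s) + Al³⁺(aq); thus Q = [Al³⁺(aq)] / [In³⁺(aq)].
Substituting the known concentrations and solving, log [In³⁺(aq)] = −0.023 and [In³⁺(aq)] = 0.95 M.

0.95 M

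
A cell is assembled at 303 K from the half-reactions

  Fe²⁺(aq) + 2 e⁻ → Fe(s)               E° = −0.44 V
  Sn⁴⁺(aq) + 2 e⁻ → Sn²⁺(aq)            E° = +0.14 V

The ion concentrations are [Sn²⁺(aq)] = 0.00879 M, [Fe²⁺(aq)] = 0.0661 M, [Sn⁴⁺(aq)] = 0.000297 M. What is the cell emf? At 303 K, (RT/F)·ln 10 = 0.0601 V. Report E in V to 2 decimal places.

+0.57 V

The Sn⁴⁺/Sn²⁺ couple has the more positive E°, so it is the cathode; Fe²⁺/Fe is the anode.
E°cell = E°cat − E°an = +0.14 − (−0.44) = +0.58 V; n = 2.
The balanced reaction is Sn⁴⁺(aq) + Fe(s) → Sn²⁺(aq) + Fe²⁺(aq), so Q = ([Sn²⁺(aq)]·[Fe²⁺(aq)]) / [Sn⁴⁺(aq)] = 1.96 and log Q = 0.291.
Applying E = E° − (RT ln10/nF)·log Q gives +0.58 − (0.0601/2)(0.291) = +0.57 V.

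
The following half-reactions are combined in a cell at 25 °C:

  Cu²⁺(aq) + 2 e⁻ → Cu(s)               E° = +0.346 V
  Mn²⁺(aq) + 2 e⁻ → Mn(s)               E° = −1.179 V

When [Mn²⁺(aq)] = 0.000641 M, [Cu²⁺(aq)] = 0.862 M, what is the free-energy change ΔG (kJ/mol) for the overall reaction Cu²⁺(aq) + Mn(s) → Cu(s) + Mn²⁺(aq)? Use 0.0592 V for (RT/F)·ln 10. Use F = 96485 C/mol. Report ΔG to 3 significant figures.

−312 kJ/mol

E°cell = +0.346 − (−1.179) = +1.525 V; the balanced reaction transfers n = 2 electrons.
Q = [Mn²⁺(aq)] / [Cu²⁺(aq)] = 0.000744, so log Q = −3.129 and E = +1.525 − (0.0592/2)(−3.129) = +1.6176 V.
ΔG = −nFE = −(2)(96485)(+1.6176) J/mol = −312 kJ/mol.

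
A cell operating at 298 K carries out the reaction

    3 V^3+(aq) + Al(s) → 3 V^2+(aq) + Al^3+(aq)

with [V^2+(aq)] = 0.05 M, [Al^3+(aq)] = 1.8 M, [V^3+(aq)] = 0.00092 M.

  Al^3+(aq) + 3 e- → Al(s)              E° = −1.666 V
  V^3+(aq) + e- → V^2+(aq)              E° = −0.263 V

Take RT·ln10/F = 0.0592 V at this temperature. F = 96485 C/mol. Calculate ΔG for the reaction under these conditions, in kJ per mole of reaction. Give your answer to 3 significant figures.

−375 kJ/mol

The standard cell potential is −0.263 − (−1.666) = +1.403 V, with n = 3 electrons in the balanced equation.
The reaction quotient is ([V^2+(aq)]^3·[Al^3+(aq)]) / [V^3+(aq)]^3 = 2.89×10^5; by Nernst, E = +1.403 − (0.0592/3)(5.461) = +1.2952 V.
Then ΔG = −nFE = −3 × 96485 × +1.2952 J/mol = −375 kJ/mol.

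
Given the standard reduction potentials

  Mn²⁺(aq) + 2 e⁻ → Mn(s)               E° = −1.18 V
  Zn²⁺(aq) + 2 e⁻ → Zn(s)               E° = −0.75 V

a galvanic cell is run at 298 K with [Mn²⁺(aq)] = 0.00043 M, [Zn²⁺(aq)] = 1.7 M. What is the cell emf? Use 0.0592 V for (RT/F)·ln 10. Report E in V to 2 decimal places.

+0.54 V

Since E°(Zn²⁺/Zn) > E°(Mn²⁺/Mn), Zn²⁺/Zn serves as the cathode.
E°cell = E°cat − E°an = −0.75 − (−1.18) = +0.43 V; n = 2.
Balancing gives Zn²⁺(aq) + Mn(s) → Zn(s) + Mn²⁺(aq); hence Q = [Mn²⁺(aq)] / [Zn²⁺(aq)] = 0.000253 (log Q = −3.597).
Applying E = E° − (RT ln10/nF)·log Q gives +0.43 − (0.0592/2)(−3.597) = +0.54 V.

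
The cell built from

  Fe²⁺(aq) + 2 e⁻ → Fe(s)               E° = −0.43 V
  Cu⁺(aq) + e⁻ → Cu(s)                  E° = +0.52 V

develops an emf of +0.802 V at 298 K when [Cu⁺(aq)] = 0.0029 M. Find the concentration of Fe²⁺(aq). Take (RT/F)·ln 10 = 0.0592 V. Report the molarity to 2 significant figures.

Cu⁺/Cu is the cathode (higher E°); E°cell = +0.52 − (−0.43) = +0.95 V with n = 2.
From the Nernst equation, log Q = n(E° − E)/0.0592 = 2·(+0.95 − (+0.802))/0.0592 = 5.000.
Balancing electrons gives 2 Cu⁺(aq) + Fe(s) → 2 Cu(s) + Fe²⁺(aq); thus Q = [Fe²⁺(aq)] / [Cu⁺(aq)]^2.
Substituting the known concentrations and solving, log [Fe²⁺(aq)] = −0.075 and [Fe²⁺(aq)] = 0.84 M.

0.84 M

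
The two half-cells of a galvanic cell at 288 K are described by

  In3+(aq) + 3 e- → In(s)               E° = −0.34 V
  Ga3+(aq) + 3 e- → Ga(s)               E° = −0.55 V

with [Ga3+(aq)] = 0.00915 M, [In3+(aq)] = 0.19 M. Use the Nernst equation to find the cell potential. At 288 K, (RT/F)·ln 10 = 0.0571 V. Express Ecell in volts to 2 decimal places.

The In³⁺/In couple has the more positive E°, so it is the cathode; Ga³⁺/Ga is the anode.
E°cell = −0.34 − (−0.55) = +0.21 V, with n = 3 electrons transferred.
Balancing gives In3+(aq) + Ga(s) → In(s) + Ga3+(aq); hence Q = [Ga3+(aq)] / [In3+(aq)] = 0.0482 (log Q = −1.317).
By the Nernst equation, E = +0.21 − (0.0571/3)·(−1.317) = +0.24 V.

+0.24 V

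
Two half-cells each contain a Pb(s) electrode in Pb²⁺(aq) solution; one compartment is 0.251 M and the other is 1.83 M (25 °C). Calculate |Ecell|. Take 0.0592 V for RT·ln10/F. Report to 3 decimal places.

0.026 V

For a concentration cell E°cell = 0, since both electrodes use the same couple.
The compartment with the higher Pb²⁺(aq) concentration (1.83 M) acts as the cathode; ions are reduced there and produced at the dilute (0.251 M) anode.
With n = 2, Ecell = −(0.0592/2)·log([dilute]/[conc]) = −(0.0592/2)·log(0.251/1.83) = +0.026 V.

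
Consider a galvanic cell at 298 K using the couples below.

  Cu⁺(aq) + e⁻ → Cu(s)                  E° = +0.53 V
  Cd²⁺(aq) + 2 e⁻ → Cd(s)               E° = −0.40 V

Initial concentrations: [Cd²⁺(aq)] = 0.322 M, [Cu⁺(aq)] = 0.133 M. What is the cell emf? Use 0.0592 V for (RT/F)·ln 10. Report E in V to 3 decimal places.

The Cu⁺/Cu couple has the more positive E°, so it is the cathode; Cd²⁺/Cd is the anode.
The standard potential is +0.53 − (−0.40) = +0.93 V and the balanced reaction transfers n = 2 electrons.
For the overall reaction 2 Cu⁺(aq) + Cd(s) → 2 Cu(s) + Cd²⁺(aq), Q = [Cd²⁺(aq)] / [Cu⁺(aq)]^2 = 18.2, giving log Q = 1.260.
E = E° − (0.0592/n)·log Q = +0.93 − (0.0592/2)(1.260) = +0.893 V.

+0.893 V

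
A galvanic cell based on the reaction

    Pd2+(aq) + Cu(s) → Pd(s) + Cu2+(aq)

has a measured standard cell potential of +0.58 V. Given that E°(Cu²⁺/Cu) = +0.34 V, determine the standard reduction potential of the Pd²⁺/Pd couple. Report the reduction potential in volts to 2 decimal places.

In the reaction as written the Pd²⁺/Pd couple is reduced (cathode) and Cu²⁺/Cu is oxidized (anode), so E°cell = E°(Pd²⁺/Pd) − E°(Cu²⁺/Cu).
E°(Pd²⁺/Pd) = E°cell + E°(anode) = +0.58 + (+0.34) = +0.92 V.

+0.92 V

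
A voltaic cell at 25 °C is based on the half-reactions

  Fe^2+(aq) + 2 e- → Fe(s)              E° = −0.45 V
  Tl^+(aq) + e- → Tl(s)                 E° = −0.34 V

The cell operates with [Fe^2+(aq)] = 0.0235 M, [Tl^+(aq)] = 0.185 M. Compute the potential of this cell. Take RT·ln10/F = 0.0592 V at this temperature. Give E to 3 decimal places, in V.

Tl⁺/Tl is reduced (cathode, E° = −0.34 V) and Fe²⁺/Fe is oxidized (anode).
The standard potential is −0.34 − (−0.45) = +0.11 V and the balanced reaction transfers n = 2 electrons.
Balancing gives 2 Tl^+(aq) + Fe(s) → 2 Tl(s) + Fe^2+(aq); hence Q = [Fe^2+(aq)] / [Tl^+(aq)]^2 = 0.687 (log Q = −0.163).
E = E° − (0.0592/n)·log Q = +0.11 − (0.0592/2)(−0.163) = +0.115 V.

+0.115 V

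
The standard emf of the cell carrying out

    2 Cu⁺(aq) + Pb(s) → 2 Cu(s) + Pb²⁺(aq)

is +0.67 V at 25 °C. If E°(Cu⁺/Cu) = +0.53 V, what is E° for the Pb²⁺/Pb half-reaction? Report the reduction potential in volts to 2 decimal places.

In the reaction as written the Cu⁺/Cu couple is reduced (cathode) and Pb²⁺/Pb is oxidized (anode), so E°cell = E°(Cu⁺/Cu) − E°(Pb²⁺/Pb).
E°(Pb²⁺/Pb) = E°(cathode) − E°cell = +0.53 − (+0.67) = −0.14 V.

−0.14 V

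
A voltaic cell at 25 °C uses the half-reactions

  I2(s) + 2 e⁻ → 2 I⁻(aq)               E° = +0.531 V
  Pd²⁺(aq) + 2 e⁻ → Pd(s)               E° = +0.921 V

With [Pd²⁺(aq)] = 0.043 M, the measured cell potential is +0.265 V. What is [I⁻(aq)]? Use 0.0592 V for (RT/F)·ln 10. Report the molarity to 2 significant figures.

The Pd²⁺/Pd couple has the larger reduction potential, so it is the cathode: E°cell = +0.921 − (+0.531) = +0.390 V and n = 2.
From the Nernst equation, log Q = n(E° − E)/0.0592 = 2·(+0.390 − (+0.265))/0.0592 = 4.223.
The balanced reaction is Pd²⁺(aq) + 2 I⁻(aq) → Pd(s) + I2(s), so Q = 1 / ([Pd²⁺(aq)]·[I⁻(aq)]^2).
Substituting the known concentrations and solving, log [I⁻(aq)] = −1.428 and [I⁻(aq)] = 0.037 M.

0.037 M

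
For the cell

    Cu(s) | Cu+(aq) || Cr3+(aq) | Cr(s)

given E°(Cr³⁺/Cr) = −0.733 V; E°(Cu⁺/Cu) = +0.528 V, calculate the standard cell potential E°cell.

By convention the left-hand electrode in cell notation is the anode (oxidation) and the right-hand electrode is the cathode (reduction).
E°cell = E°(right) − E°(left) = −0.733 − (+0.528) = −1.261 V.
The negative sign shows that, as written, the cell would require an external voltage to drive the reaction.

−1.261 V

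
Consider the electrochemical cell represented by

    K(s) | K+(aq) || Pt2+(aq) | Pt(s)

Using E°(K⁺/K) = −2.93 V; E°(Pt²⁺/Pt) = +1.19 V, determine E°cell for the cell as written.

By convention the left-hand electrode in cell notation is the anode (oxidation) and the right-hand electrode is the cathode (reduction).
E°cell = E°(right) − E°(left) = +1.19 − (−2.93) = +4.12 V.

+4.12 V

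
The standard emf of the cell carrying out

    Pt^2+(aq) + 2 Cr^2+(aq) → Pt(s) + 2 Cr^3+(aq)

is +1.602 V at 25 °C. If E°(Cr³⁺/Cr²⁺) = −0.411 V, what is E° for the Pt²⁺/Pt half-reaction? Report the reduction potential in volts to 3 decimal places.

+1.191 V

In the reaction as written the Pt²⁺/Pt couple is reduced (cathode) and Cr³⁺/Cr²⁺ is oxidized (anode), so E°cell = E°(Pt²⁺/Pt) − E°(Cr³⁺/Cr²⁺).
E°(Pt²⁺/Pt) = E°cell + E°(anode) = +1.602 + (−0.411) = +1.191 V.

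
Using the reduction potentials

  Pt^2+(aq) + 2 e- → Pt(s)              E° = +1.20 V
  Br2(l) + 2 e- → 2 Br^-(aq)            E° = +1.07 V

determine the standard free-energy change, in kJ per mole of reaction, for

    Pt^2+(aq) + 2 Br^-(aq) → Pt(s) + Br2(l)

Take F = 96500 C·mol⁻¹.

−25.1 kJ/mol

In the reaction as written Pt^2+(aq) is reduced, so the Pt²⁺/Pt couple is the cathode and Br₂/Br⁻ is the anode.
E°cell = +1.20 − (+1.07) = +0.13 V; balancing electrons gives n = 2.
ΔG° = −nFE°cell = −(2)(96500)(+0.13) J/mol = −25.1 kJ/mol.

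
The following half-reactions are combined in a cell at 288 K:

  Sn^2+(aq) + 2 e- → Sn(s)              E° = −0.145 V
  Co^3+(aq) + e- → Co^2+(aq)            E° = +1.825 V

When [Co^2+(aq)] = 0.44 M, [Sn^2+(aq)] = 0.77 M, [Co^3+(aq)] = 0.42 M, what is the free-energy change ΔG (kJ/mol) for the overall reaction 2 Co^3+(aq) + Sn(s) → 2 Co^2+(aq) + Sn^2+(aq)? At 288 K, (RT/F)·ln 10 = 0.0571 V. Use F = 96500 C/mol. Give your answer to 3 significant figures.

E°cell = +1.825 − (−0.145) = +1.970 V; the balanced reaction transfers n = 2 electrons.
The reaction quotient is ([Co^2+(aq)]^2·[Sn^2+(aq)]) / [Co^3+(aq)]^2 = 0.845; by Nernst, E = +1.970 − (0.0571/2)(−0.073) = +1.9721 V.
ΔG = −nFE = −(2)(96500)(+1.9721) J/mol = −381 kJ/mol.

−381 kJ/mol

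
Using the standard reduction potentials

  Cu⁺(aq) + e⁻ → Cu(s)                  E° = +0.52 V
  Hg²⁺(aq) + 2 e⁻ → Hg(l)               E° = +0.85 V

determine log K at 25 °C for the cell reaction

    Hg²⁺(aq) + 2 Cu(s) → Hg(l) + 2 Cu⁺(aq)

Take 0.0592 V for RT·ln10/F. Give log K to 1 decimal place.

log K = 11.1

The Hg²⁺/Hg couple is reduced (cathode); E°cell = +0.85 − (+0.52) = +0.33 V with n = 2.
At equilibrium E = 0, so log K = nE°cell / 0.0592 = (2)(+0.33) / 0.0592 = 11.1.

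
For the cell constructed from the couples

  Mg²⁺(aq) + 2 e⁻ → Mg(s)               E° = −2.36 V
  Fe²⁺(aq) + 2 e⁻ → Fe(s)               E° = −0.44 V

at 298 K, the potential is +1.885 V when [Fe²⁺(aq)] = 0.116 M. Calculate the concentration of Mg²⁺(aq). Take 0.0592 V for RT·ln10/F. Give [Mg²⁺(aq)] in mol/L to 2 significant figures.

Fe²⁺/Fe is the cathode (higher E°); E°cell = −0.44 − (−2.36) = +1.92 V with n = 2.
From the Nernst equation, log Q = n(E° − E)/0.0592 = 2·(+1.92 − (+1.885))/0.0592 = 1.182.
The balanced reaction is Fe²⁺(aq) + Mg(s) → Fe(s) + Mg²⁺(aq), so Q = [Mg²⁺(aq)] / [Fe²⁺(aq)].
Isolating [Mg²⁺(aq)] in Q = 10^{1.182} yields log [Mg²⁺(aq)] = 0.246, i.e. 1.8 M.

1.8 M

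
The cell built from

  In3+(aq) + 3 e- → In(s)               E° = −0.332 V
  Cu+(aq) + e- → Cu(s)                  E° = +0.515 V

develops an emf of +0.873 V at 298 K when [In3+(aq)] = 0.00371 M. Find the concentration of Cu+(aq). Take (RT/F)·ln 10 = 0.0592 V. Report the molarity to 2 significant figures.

With Cu⁺/Cu at the cathode and In³⁺/In at the anode, E°cell = +0.515 − (−0.332) = +0.847 V (n = 3).
Since E = E° − (0.0592/n)·log Q, log Q = n(E° − E)/0.0592 = −1.318.
The balanced reaction is 3 Cu+(aq) + In(s) → 3 Cu(s) + In3+(aq), so Q = [In3+(aq)] / [Cu+(aq)]^3.
Isolating [Cu+(aq)] in Q = 10^{−1.318} yields log [Cu+(aq)] = −0.371, i.e. 0.43 M.

0.43 M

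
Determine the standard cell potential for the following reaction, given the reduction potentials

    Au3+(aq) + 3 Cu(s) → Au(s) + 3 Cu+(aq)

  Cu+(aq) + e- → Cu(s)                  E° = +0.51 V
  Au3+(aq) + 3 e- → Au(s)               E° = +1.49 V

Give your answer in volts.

+0.98 V

In the reaction as written, Au3+(aq) is reduced (cathode) and Cu+(aq) is produced by oxidation at the anode.
E°cell = E°(cathode) − E°(anode) = +1.49 − (+0.51) = +0.98 V.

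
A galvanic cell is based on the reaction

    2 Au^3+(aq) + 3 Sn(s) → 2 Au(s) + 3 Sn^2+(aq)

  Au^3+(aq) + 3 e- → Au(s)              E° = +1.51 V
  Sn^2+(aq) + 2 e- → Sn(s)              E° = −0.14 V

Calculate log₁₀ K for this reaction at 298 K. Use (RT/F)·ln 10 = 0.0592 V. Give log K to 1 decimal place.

log K = 167.2

The Au³⁺/Au couple is reduced (cathode); E°cell = +1.51 − (−0.14) = +1.65 V with n = 6.
At equilibrium E = 0, so log K = nE°cell / 0.0592 = (6)(+1.65) / 0.0592 = 167.2.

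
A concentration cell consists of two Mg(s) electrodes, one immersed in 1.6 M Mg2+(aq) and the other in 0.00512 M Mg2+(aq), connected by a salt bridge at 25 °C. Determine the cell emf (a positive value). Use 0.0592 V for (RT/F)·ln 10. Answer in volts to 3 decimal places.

0.074 V

For a concentration cell E°cell = 0, since both electrodes use the same couple.
The compartment with the higher Mg2+(aq) concentration (1.6 M) acts as the cathode; ions are reduced there and produced at the dilute (0.00512 M) anode.
With n = 2, Ecell = −(0.0592/2)·log([dilute]/[conc]) = −(0.0592/2)·log(0.00512/1.6) = +0.074 V.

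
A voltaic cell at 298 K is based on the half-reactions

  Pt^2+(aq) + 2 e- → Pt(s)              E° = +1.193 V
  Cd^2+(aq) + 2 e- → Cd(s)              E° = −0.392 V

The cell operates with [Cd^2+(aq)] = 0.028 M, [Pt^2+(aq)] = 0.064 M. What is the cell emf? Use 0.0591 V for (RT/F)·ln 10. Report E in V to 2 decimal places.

+1.60 V

The Pt²⁺/Pt couple has the more positive E°, so it is the cathode; Cd²⁺/Cd is the anode.
The standard potential is +1.193 − (−0.392) = +1.585 V and the balanced reaction transfers n = 2 electrons.
The balanced reaction is Pt^2+(aq) + Cd(s) → Pt(s) + Cd^2+(aq), so Q = [Cd^2+(aq)] / [Pt^2+(aq)] = 0.438 and log Q = −0.359.
E = E° − (0.0591/n)·log Q = +1.585 − (0.0591/2)(−0.359) = +1.60 V.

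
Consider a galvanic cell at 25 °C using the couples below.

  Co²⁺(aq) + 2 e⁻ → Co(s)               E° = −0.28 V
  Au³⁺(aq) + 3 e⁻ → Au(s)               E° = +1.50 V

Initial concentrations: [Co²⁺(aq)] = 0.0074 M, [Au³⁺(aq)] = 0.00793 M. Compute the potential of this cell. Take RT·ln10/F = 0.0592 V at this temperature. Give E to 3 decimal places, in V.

Au³⁺/Au is reduced (cathode, E° = +1.50 V) and Co²⁺/Co is oxidized (anode).
E°cell = E°cat − E°an = +1.50 − (−0.28) = +1.78 V; n = 6.
For the overall reaction 2 Au³⁺(aq) + 3 Co(s) → 2 Au(s) + 3 Co²⁺(aq), Q = [Co²⁺(aq)]^3 / [Au³⁺(aq)]^2 = 0.00644, giving log Q = −2.191.
E = E° − (0.0592/n)·log Q = +1.78 − (0.0592/6)(−2.191) = +1.802 V.

+1.802 V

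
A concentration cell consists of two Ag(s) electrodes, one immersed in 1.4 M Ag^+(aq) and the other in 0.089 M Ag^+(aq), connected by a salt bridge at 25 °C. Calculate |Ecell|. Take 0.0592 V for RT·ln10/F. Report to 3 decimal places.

For a concentration cell E°cell = 0, since both electrodes use the same couple.
The compartment with the higher Ag^+(aq) concentration (1.4 M) acts as the cathode; ions are reduced there and produced at the dilute (0.089 M) anode.
With n = 1, Ecell = −(0.0592/1)·log([dilute]/[conc]) = −(0.0592/1)·log(0.089/1.4) = +0.071 V.

0.071 V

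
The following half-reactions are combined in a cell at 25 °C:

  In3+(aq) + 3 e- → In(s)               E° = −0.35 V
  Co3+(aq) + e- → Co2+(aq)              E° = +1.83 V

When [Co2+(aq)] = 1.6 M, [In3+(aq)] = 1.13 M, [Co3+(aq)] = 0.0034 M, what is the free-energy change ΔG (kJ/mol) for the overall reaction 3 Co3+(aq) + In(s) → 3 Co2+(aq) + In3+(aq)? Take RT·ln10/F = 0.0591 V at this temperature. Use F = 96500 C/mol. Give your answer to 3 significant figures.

−585 kJ/mol

With Co³⁺/Co²⁺ reduced at the cathode, E°cell = +1.83 − (−0.35) = +2.18 V and n = 3.
Here Q = ([Co2+(aq)]^3·[In3+(aq)]) / [Co3+(aq)]^3 = 1.18×10^8 (log Q = 8.071), giving E = +2.18 − (0.0591/3)·(8.071) = +2.0210 V.
Finally ΔG = −nFE = −(3)(96500 C/mol)(+2.0210 V) = −585 kJ/mol.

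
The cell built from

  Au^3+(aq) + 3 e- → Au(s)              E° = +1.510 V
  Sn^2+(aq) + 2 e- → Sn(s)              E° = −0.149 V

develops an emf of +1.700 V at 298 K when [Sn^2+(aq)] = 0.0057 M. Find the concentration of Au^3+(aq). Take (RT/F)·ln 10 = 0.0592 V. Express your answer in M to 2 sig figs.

With Au³⁺/Au at the cathode and Sn²⁺/Sn at the anode, E°cell = +1.510 − (−0.149) = +1.659 V (n = 6).
Rearranging E = E° − (0.0592/n)·log Q gives log Q = 6(+1.659 − (+1.700))/0.0592 = −4.155.
Balancing electrons gives 2 Au^3+(aq) + 3 Sn(s) → 2 Au(s) + 3 Sn^2+(aq); thus Q = [Sn^2+(aq)]^3 / [Au^3+(aq)]^2.
Substituting the known concentrations and solving, log [Au^3+(aq)] = −1.289 and [Au^3+(aq)] = 0.051 M.

0.051 M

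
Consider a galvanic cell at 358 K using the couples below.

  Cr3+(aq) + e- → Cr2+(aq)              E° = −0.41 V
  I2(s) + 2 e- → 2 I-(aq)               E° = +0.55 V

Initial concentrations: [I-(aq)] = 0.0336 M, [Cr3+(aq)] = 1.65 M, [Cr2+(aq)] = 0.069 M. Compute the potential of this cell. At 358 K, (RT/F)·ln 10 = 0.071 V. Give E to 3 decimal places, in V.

+0.967 V

The I₂/I⁻ couple has the more positive E°, so it is the cathode; Cr³⁺/Cr²⁺ is the anode.
E°cell = +0.55 − (−0.41) = +0.96 V, with n = 2 electrons transferred.
For the overall reaction I2(s) + 2 Cr2+(aq) → 2 I-(aq) + 2 Cr3+(aq), Q = ([I-(aq)]^2·[Cr3+(aq)]^2) / [Cr2+(aq)]^2 = 0.646, giving log Q = −0.190.
Applying E = E° − (RT ln10/nF)·log Q gives +0.96 − (0.071/2)(−0.190) = +0.967 V.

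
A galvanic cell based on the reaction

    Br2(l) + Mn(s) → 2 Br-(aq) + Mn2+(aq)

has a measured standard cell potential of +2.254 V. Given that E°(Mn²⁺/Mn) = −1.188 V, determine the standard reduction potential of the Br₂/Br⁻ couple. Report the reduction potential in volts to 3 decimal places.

+1.066 V

In the reaction as written the Br₂/Br⁻ couple is reduced (cathode) and Mn²⁺/Mn is oxidized (anode), so E°cell = E°(Br₂/Br⁻) − E°(Mn²⁺/Mn).
E°(Br₂/Br⁻) = E°cell + E°(anode) = +2.254 + (−1.188) = +1.066 V.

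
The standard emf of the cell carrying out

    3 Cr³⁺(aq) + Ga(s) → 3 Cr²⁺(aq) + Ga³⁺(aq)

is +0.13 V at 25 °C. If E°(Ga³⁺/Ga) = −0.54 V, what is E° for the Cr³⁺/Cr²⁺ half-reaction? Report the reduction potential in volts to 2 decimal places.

−0.41 V

In the reaction as written the Cr³⁺/Cr²⁺ couple is reduced (cathode) and Ga³⁺/Ga is oxidized (anode), so E°cell = E°(Cr³⁺/Cr²⁺) − E°(Ga³⁺/Ga).
E°(Cr³⁺/Cr²⁺) = E°cell + E°(anode) = +0.13 + (−0.54) = −0.41 V.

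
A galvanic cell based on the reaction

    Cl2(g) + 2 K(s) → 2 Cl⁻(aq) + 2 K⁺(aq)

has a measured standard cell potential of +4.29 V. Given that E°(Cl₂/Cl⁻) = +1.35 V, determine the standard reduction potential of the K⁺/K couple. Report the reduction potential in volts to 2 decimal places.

In the reaction as written the Cl₂/Cl⁻ couple is reduced (cathode) and K⁺/K is oxidized (anode), so E°cell = E°(Cl₂/Cl⁻) − E°(K⁺/K).
E°(K⁺/K) = E°(cathode) − E°cell = +1.35 − (+4.29) = −2.94 V.

−2.94 V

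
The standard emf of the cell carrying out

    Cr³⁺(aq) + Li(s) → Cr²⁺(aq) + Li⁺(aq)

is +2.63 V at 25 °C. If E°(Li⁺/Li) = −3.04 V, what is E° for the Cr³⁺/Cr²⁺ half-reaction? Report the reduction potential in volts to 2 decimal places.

In the reaction as written the Cr³⁺/Cr²⁺ couple is reduced (cathode) and Li⁺/Li is oxidized (anode), so E°cell = E°(Cr³⁺/Cr²⁺) − E°(Li⁺/Li).
E°(Cr³⁺/Cr²⁺) = E°cell + E°(anode) = +2.63 + (−3.04) = −0.41 V.

−0.41 V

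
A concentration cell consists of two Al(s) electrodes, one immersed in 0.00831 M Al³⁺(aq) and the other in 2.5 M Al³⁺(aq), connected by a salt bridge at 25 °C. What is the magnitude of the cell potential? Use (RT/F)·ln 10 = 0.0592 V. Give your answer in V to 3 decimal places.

0.049 V

For a concentration cell E°cell = 0, since both electrodes use the same couple.
The compartment with the higher Al³⁺(aq) concentration (2.5 M) acts as the cathode; ions are reduced there and produced at the dilute (0.00831 M) anode.
With n = 3, Ecell = −(0.0592/3)·log([dilute]/[conc]) = −(0.0592/3)·log(0.00831/2.5) = +0.049 V.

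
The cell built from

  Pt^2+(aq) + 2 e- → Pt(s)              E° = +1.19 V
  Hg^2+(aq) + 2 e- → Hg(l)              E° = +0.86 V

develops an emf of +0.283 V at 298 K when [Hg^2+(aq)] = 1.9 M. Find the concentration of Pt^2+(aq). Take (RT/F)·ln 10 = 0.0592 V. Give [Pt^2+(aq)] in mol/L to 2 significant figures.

With Pt²⁺/Pt at the cathode and Hg²⁺/Hg at the anode, E°cell = +1.19 − (+0.86) = +0.33 V (n = 2).
From the Nernst equation, log Q = n(E° − E)/0.0592 = 2·(+0.33 − (+0.283))/0.0592 = 1.588.
The balanced reaction is Pt^2+(aq) + Hg(l) → Pt(s) + Hg^2+(aq), so Q = [Hg^2+(aq)] / [Pt^2+(aq)].
Isolating [Pt^2+(aq)] in Q = 10^{1.588} yields log [Pt^2+(aq)] = −1.309, i.e. 0.049 M.

0.049 M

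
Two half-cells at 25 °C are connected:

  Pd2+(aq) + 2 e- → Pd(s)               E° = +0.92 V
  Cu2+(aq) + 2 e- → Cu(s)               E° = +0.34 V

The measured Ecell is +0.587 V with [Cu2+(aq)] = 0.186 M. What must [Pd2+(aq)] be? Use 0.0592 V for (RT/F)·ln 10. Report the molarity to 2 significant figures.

0.32 M

The Pd²⁺/Pd couple has the larger reduction potential, so it is the cathode: E°cell = +0.92 − (+0.34) = +0.58 V and n = 2.
Rearranging E = E° − (0.0592/n)·log Q gives log Q = 2(+0.58 − (+0.587))/0.0592 = −0.236.
Balancing electrons gives Pd2+(aq) + Cu(s) → Pd(s) + Cu2+(aq); thus Q = [Cu2+(aq)] / [Pd2+(aq)].
Isolating [Pd2+(aq)] in Q = 10^{−0.236} yields log [Pd2+(aq)] = −0.494, i.e. 0.32 M.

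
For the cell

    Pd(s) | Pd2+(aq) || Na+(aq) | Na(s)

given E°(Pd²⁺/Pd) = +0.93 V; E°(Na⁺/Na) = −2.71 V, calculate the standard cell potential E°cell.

−3.64 V

By convention the left-hand electrode in cell notation is the anode (oxidation) and the right-hand electrode is the cathode (reduction).
E°cell = E°(right) − E°(left) = −2.71 − (+0.93) = −3.64 V.
The negative sign shows that, as written, the cell would require an external voltage to drive the reaction.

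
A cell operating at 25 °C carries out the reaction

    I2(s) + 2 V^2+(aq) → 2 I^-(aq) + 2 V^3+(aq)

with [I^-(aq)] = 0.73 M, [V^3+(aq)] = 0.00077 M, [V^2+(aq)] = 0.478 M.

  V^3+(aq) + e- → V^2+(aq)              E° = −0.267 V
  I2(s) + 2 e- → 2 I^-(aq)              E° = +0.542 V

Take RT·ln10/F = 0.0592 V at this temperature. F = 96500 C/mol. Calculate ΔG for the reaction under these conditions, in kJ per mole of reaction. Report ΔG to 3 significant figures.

E°cell = +0.542 − (−0.267) = +0.809 V; the balanced reaction transfers n = 2 electrons.
The reaction quotient is ([I^-(aq)]^2·[V^3+(aq)]^2) / [V^2+(aq)]^2 = 1.38×10^−6; by Nernst, E = +0.809 − (0.0592/2)(−5.859) = +0.9824 V.
ΔG = −nFE = −(2)(96500)(+0.9824) J/mol = −190 kJ/mol.

−190 kJ/mol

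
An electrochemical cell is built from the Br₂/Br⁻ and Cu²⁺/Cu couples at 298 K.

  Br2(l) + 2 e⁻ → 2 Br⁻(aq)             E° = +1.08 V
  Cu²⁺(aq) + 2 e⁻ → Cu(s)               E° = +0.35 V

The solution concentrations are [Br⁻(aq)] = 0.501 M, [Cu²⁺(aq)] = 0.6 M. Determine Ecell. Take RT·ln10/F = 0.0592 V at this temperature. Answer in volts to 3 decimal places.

Br₂/Br⁻ is reduced (cathode, E° = +1.08 V) and Cu²⁺/Cu is oxidized (anode).
E°cell = E°cat − E°an = +1.08 − (+0.35) = +0.73 V; n = 2.
Balancing gives Br2(l) + Cu(s) → 2 Br⁻(aq) + Cu²⁺(aq); hence Q = [Br⁻(aq)]^2·[Cu²⁺(aq)] = 0.151 (log Q = −0.822).
E = E° − (0.0592/n)·log Q = +0.73 − (0.0592/2)(−0.822) = +0.754 V.

+0.754 V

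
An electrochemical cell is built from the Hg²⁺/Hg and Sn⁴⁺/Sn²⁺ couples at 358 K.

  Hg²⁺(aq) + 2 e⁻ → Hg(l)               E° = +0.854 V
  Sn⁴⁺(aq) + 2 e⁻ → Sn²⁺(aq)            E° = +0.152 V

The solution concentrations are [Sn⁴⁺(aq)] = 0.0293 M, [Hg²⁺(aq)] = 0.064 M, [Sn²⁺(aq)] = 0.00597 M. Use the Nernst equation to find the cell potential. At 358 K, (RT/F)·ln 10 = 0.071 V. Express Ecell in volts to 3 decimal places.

Since E°(Hg²⁺/Hg) > E°(Sn⁴⁺/Sn²⁺), Hg²⁺/Hg serves as the cathode.
E°cell = E°cat − E°an = +0.854 − (+0.152) = +0.702 V; n = 2.
The balanced reaction is Hg²⁺(aq) + Sn²⁺(aq) → Hg(l) + Sn⁴⁺(aq), so Q = [Sn⁴⁺(aq)] / ([Hg²⁺(aq)]·[Sn²⁺(aq)]) = 76.7 and log Q = 1.885.
By the Nernst equation, E = +0.702 − (0.071/2)·(1.885) = +0.635 V.

+0.635 V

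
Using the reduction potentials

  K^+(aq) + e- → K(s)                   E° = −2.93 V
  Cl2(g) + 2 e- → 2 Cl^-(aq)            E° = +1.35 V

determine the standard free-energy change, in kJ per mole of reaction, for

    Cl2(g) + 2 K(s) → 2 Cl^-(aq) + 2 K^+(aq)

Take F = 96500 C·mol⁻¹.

−826 kJ/mol

In the reaction as written Cl2(g) is reduced, so the Cl₂/Cl⁻ couple is the cathode and K⁺/K is the anode.
E°cell = +1.35 − (−2.93) = +4.28 V; balancing electrons gives n = 2.
ΔG° = −nFE°cell = −(2)(96500)(+4.28) J/mol = −826 kJ/mol.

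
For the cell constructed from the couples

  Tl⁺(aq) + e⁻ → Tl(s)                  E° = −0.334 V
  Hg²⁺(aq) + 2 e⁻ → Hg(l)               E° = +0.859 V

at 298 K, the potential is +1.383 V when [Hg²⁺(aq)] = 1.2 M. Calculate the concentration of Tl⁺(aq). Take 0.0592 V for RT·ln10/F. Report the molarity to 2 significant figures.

Hg²⁺/Hg is the cathode (higher E°); E°cell = +0.859 − (−0.334) = +1.193 V with n = 2.
Rearranging E = E° − (0.0592/n)·log Q gives log Q = 2(+1.193 − (+1.383))/0.0592 = −6.419.
Balancing electrons gives Hg²⁺(aq) + 2 Tl(s) → Hg(l) + 2 Tl⁺(aq); thus Q = [Tl⁺(aq)]^2 / [Hg²⁺(aq)].
Isolating [Tl⁺(aq)] in Q = 10^{−6.419} yields log [Tl⁺(aq)] = −3.170, i.e. 0.00068 M.

0.00068 M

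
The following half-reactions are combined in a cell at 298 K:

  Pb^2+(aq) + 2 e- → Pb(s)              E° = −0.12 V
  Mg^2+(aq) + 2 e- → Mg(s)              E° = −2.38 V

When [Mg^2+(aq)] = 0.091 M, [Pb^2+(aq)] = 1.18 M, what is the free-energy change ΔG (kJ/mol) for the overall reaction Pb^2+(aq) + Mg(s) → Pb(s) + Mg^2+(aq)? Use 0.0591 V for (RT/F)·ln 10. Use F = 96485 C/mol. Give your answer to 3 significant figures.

−442 kJ/mol

E°cell = −0.12 − (−2.38) = +2.26 V; the balanced reaction transfers n = 2 electrons.
Q = [Mg^2+(aq)] / [Pb^2+(aq)] = 0.0771, so log Q = −1.113 and E = +2.26 − (0.0591/2)(−1.113) = +2.2929 V.
Then ΔG = −nFE = −2 × 96485 × +2.2929 J/mol = −442 kJ/mol.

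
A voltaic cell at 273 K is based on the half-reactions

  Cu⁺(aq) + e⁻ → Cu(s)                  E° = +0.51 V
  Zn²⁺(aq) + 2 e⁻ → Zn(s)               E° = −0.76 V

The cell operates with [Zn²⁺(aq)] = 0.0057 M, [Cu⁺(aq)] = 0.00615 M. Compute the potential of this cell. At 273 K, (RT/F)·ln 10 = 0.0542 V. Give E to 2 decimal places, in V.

+1.21 V

Since E°(Cu⁺/Cu) > E°(Zn²⁺/Zn), Cu⁺/Cu serves as the cathode.
E°cell = E°cat − E°an = +0.51 − (−0.76) = +1.27 V; n = 2.
Balancing gives 2 Cu⁺(aq) + Zn(s) → 2 Cu(s) + Zn²⁺(aq); hence Q = [Zn²⁺(aq)] / [Cu⁺(aq)]^2 = 151 (log Q = 2.178).
By the Nernst equation, E = +1.27 − (0.0542/2)·(2.178) = +1.21 V.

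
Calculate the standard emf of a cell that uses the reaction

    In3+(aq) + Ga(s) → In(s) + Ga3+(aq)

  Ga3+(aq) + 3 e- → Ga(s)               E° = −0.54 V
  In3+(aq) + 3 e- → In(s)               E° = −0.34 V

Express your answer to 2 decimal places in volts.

+0.20 V

In the reaction as written, In3+(aq) is reduced (cathode) and Ga3+(aq) is produced by oxidation at the anode.
E°cell = E°(cathode) − E°(anode) = −0.34 − (−0.54) = +0.20 V.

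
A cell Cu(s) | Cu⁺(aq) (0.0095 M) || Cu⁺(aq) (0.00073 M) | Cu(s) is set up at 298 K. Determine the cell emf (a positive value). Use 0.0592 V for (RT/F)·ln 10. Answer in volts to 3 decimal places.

0.066 V

For a concentration cell E°cell = 0, since both electrodes use the same couple.
The compartment with the higher Cu⁺(aq) concentration (0.0095 M) acts as the cathode; ions are reduced there and produced at the dilute (0.00073 M) anode.
With n = 1, Ecell = −(0.0592/1)·log([dilute]/[conc]) = −(0.0592/1)·log(0.00073/0.0095) = +0.066 V.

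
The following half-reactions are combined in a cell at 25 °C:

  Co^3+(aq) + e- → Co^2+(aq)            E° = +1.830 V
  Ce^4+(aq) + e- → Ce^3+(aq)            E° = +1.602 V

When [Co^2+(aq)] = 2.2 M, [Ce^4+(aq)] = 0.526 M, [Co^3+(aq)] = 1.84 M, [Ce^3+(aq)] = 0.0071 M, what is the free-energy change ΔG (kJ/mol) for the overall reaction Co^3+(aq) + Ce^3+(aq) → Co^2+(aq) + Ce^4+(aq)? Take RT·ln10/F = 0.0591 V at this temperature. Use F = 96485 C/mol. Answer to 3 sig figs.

E°cell = +1.830 − (+1.602) = +0.228 V; the balanced reaction transfers n = 1 electron.
Here Q = ([Co^2+(aq)]·[Ce^4+(aq)]) / ([Co^3+(aq)]·[Ce^3+(aq)]) = 88.6 (log Q = 1.947), giving E = +0.228 − (0.0591/1)·(1.947) = +0.1129 V.
Then ΔG = −nFE = −1 × 96485 × +0.1129 J/mol = −10.9 kJ/mol.

−10.9 kJ/mol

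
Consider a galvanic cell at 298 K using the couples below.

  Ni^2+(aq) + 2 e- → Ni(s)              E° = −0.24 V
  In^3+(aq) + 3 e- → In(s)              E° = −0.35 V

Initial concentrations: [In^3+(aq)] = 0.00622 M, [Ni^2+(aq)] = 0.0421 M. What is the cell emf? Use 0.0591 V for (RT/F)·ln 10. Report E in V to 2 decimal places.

+0.11 V

Since E°(Ni²⁺/Ni) > E°(In³⁺/In), Ni²⁺/Ni serves as the cathode.
E°cell = −0.24 − (−0.35) = +0.11 V, with n = 6 electrons transferred.
The balanced reaction is 3 Ni^2+(aq) + 2 In(s) → 3 Ni(s) + 2 In^3+(aq), so Q = [In^3+(aq)]^2 / [Ni^2+(aq)]^3 = 0.518 and log Q = −0.285.
E = E° − (0.0591/n)·log Q = +0.11 − (0.0591/6)(−0.285) = +0.11 V.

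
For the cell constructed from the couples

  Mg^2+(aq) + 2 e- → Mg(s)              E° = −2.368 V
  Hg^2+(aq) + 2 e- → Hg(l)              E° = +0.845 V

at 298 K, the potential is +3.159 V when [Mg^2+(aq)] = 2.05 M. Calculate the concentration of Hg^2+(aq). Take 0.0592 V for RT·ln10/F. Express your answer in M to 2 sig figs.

0.031 M

The Hg²⁺/Hg couple has the larger reduction potential, so it is the cathode: E°cell = +0.845 − (−2.368) = +3.213 V and n = 2.
From the Nernst equation, log Q = n(E° − E)/0.0592 = 2·(+3.213 − (+3.159))/0.0592 = 1.824.
The balanced reaction is Hg^2+(aq) + Mg(s) → Hg(l) + Mg^2+(aq), so Q = [Mg^2+(aq)] / [Hg^2+(aq)].
Solving for the unknown gives log [Hg^2+(aq)] = −1.512, so [Hg^2+(aq)] ≈ 0.031 M.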